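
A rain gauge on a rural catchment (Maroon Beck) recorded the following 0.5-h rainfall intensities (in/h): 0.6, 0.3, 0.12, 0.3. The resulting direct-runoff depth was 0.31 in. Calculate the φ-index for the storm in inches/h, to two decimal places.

Only the 3 blocks with intensity above φ contribute runoff: 0.6, 0.3, 0.3 in/h.
Σ(I−φ)·Δt = d  ⇒  (0.6+0.3+0.3 − 3φ)·0.5 = 0.31
φ = (1.200 − 0.31/0.5) / 3 = 0.19 in/h.

φ ≈ 0.19 in/h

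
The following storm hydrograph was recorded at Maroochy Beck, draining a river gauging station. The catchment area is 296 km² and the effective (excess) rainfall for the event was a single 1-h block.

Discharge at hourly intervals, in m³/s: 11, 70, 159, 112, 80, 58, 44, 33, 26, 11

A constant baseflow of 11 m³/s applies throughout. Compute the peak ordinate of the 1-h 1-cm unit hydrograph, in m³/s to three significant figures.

Direct runoff: 0.0, 59.0, 148.0, 101.0, 69.0, 47.0, 33.0, 22.0, 15.0, 0.0 m³/s; ΣQ_DR = 494.0 m³/s, peak = 148.0 m³/s.
Runoff depth d = ΣQ_DR·Δt / A = 494.0 × 3600 / (296 km²) = 6.008 mm.
The 1-cm UH is the DRH scaled by (10 mm)/d, so U_p = 148.0 × 10/6.008 = 246 m³/s.

U_p ≈ 246 m³/s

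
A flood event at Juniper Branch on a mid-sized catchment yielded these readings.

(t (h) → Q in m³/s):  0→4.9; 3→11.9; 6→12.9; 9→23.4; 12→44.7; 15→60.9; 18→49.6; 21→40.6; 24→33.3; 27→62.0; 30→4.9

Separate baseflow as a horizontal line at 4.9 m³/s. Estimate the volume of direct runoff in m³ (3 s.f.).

V ≈ 3.19 × 10^6 m³

Direct-runoff ordinates (Q − Q_b): 0.0, 7.0, 8.0, 18.5, 39.8, 56.0, 44.7, 35.7, 28.4, 57.1, 0.0 m³/s.
ΣQ_DR = 295.2 m³/s.
With Δt = 3 h = 10800 s, V = ΣQ_DR · Δt = 295.2 × 10800 = 3.19 × 10^6 m³.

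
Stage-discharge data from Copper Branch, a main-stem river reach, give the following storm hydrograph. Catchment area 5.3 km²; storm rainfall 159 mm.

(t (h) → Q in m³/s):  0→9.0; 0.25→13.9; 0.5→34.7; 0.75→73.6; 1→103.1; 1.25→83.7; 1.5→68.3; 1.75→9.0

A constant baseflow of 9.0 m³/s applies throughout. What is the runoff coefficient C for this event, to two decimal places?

ΣQ_DR = 323.3 m³/s; V = ΣQ_DR·Δt = 2.910 × 10^5 m³.
Runoff depth d = V / A = 54.90 mm.
C = d / P = 54.90 / 159 = 0.35.

C ≈ 0.35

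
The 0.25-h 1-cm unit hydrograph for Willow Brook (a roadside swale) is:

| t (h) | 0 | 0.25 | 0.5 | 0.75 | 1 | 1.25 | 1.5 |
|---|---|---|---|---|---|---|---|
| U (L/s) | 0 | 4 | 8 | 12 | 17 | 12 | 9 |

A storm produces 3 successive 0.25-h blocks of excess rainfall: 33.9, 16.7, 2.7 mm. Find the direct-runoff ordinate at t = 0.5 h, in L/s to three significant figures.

By discrete convolution, Q_j = Σ (P_i / 10 mm) · U_{j−i}.
At t = 0.5 h (j=2): Q = (33.9/10)·8 + (16.7/10)·4 + (2.7/10)·0 = 33.8 L/s.

Q ≈ 33.8 L/s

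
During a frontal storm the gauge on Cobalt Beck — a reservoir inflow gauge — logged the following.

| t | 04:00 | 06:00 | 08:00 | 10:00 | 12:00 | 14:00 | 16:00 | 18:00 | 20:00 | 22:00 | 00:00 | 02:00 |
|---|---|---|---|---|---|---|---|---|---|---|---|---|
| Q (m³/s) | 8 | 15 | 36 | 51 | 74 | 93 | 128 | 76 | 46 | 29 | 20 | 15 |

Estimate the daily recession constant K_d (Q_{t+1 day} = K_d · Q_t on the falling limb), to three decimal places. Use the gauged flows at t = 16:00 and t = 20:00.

K_d ≈ 0.002

Between t = 16:00 and t = 20:00 the flow falls from 128 to 46 m³/s over 2×2 h = 4 h.
Per-interval ratio K = (46/128)^(1/2) = 0.5995; K_d = K^(24/2) = 0.002.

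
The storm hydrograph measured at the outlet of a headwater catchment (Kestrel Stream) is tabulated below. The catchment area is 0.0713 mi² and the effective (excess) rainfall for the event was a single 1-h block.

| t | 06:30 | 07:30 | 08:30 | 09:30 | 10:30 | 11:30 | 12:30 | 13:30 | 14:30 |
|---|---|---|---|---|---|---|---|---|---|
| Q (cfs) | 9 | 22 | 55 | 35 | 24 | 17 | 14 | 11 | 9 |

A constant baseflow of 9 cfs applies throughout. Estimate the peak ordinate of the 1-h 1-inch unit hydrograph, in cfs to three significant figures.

U_p ≈ 18.4 cfs

Direct runoff: 0.0, 13.0, 46.0, 26.0, 15.0, 8.0, 5.0, 2.0, 0.0 cfs; ΣQ_DR = 115.0 cfs, peak = 46.0 cfs.
Runoff depth d = ΣQ_DR·Δt / A = 115.0 × 3600 / (0.0713 mi²) = 2.499 in.
The 1-inch UH is the DRH scaled by (1 in)/d, so U_p = 46.0 × 1/2.499 = 18.4 cfs.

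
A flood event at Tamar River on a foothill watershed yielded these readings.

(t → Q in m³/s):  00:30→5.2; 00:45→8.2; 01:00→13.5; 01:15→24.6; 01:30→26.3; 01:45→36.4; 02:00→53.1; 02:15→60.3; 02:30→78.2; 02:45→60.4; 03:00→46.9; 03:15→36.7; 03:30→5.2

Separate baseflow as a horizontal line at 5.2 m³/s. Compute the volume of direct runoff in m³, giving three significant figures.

Direct-runoff ordinates (Q − Q_b): 0.0, 3.0, 8.3, 19.4, 21.1, 31.2, 47.9, 55.1, 73.0, 55.2, 41.7, 31.5, 0.0 m³/s.
ΣQ_DR = 387.4 m³/s.
With Δt = 0.25 h = 900 s, V = ΣQ_DR · Δt = 387.4 × 900 = 3.49 × 10^5 m³.

V ≈ 3.49 × 10^5 m³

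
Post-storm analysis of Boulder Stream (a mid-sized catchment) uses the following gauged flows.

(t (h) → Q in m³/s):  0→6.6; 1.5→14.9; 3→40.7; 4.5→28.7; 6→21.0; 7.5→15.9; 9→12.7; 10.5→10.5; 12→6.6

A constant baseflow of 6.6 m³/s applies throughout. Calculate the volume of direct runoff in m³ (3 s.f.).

V ≈ 5.30 × 10^5 m³

Direct-runoff ordinates (Q − Q_b): 0.0, 8.3, 34.1, 22.1, 14.4, 9.3, 6.1, 3.9, 0.0 m³/s.
ΣQ_DR = 98.20 m³/s.
With Δt = 1.5 h = 5400 s, V = ΣQ_DR · Δt = 98.20 × 5400 = 5.30 × 10^5 m³.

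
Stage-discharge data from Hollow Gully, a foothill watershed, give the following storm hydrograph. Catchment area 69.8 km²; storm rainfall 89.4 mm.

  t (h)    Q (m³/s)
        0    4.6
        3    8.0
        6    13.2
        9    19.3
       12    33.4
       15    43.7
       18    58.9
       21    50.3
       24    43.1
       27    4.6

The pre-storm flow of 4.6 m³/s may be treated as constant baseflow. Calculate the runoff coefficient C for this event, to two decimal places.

ΣQ_DR = 233.1 m³/s; V = ΣQ_DR·Δt = 2.517 × 10^6 m³.
Runoff depth d = V / A = 36.07 mm.
C = d / P = 36.07 / 89.4 = 0.40.

C ≈ 0.40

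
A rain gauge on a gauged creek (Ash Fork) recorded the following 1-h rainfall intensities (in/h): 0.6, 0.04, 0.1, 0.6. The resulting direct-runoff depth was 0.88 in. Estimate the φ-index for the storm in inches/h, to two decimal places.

φ ≈ 0.16 in/h

Only the 2 blocks with intensity above φ contribute runoff: 0.6, 0.6 in/h.
Σ(I−φ)·Δt = d  ⇒  (0.6+0.6 − 2φ)·1 = 0.88
φ = (1.200 − 0.88/1) / 2 = 0.16 in/h.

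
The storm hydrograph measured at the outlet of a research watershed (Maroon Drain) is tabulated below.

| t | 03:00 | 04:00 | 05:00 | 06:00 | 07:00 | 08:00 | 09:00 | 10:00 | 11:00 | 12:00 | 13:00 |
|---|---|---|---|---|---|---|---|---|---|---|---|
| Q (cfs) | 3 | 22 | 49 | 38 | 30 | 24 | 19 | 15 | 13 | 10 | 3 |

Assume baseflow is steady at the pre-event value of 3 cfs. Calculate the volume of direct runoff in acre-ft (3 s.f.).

Direct-runoff ordinates (Q − Q_b): 0.0, 19.0, 46.0, 35.0, 27.0, 21.0, 16.0, 12.0, 10.0, 7.0, 0.0 cfs.
ΣQ_DR = 193.0 cfs.
With Δt = 1 h = 3600 s, V = ΣQ_DR · Δt = 193.0 × 3600 = 6.95 × 10^5 ft³ = 16.0 acre-ft.

V ≈ 16.0 acre-ft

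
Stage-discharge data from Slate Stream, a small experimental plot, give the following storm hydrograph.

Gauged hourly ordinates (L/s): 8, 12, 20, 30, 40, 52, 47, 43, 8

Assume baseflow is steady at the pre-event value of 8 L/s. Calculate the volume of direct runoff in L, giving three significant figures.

V ≈ 6.77 × 10^5 L

Direct-runoff ordinates (Q − Q_b): 0.0, 4.0, 12.0, 22.0, 32.0, 44.0, 39.0, 35.0, 0.0 L/s.
ΣQ_DR = 188.0 L/s.
With Δt = 1 h = 3600 s, V = ΣQ_DR · Δt = 188.0 × 3600 = 6.77 × 10^5 L.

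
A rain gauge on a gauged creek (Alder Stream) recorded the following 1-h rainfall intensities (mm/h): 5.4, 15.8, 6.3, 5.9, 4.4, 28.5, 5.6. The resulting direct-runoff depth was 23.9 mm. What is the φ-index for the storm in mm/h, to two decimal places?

φ ≈ 10.20 mm/h

Only the 2 blocks with intensity above φ contribute runoff: 15.8, 28.5 mm/h.
Σ(I−φ)·Δt = d  ⇒  (15.8+28.5 − 2φ)·1 = 23.9
φ = (44.30 − 23.9/1) / 2 = 10.20 mm/h.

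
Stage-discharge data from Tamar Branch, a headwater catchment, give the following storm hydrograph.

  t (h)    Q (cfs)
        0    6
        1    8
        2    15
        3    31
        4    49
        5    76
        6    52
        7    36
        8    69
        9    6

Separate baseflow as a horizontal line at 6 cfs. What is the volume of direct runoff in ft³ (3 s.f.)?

Direct-runoff ordinates (Q − Q_b): 0.0, 2.0, 9.0, 25.0, 43.0, 70.0, 46.0, 30.0, 63.0, 0.0 cfs.
ΣQ_DR = 288.0 cfs.
With Δt = 1 h = 3600 s, V = ΣQ_DR · Δt = 288.0 × 3600 = 1.04 × 10^6 ft³.

V ≈ 1.04 × 10^6 ft³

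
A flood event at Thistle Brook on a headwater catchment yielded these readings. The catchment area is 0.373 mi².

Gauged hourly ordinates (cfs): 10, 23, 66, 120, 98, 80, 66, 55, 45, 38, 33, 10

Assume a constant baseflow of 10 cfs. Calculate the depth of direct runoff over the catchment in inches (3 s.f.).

Direct runoff: 0.0, 13.0, 56.0, 110.0, 88.0, 70.0, 56.0, 45.0, 35.0, 28.0, 23.0, 0.0 cfs; ΣQ_DR = 524.0 cfs.
V = ΣQ_DR · Δt = 524.0 × 3600 s = 1.886 × 10^6 ft³.
Over A = 0.373 mi², depth = V / A = 2.18 in.

d ≈ 2.18 in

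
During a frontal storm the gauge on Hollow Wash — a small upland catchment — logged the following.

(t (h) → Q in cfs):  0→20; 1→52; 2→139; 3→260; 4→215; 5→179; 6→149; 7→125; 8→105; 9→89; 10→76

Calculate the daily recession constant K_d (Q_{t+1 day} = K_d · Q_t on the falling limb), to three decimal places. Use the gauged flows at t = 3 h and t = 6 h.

Between t = 3 h and t = 6 h the flow falls from 260 to 149 cfs over 3×1 h = 3 h.
Per-interval ratio K = (149/260)^(1/3) = 0.8306; K_d = K^(24/1) = 0.012.

K_d ≈ 0.012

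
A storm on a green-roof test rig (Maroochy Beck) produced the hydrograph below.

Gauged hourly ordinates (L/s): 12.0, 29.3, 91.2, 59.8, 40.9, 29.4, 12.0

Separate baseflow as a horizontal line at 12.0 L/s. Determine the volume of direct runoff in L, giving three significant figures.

V ≈ 6.86 × 10^5 L

Direct-runoff ordinates (Q − Q_b): 0.0, 17.3, 79.2, 47.8, 28.9, 17.4, 0.0 L/s.
ΣQ_DR = 190.6 L/s.
With Δt = 1 h = 3600 s, V = ΣQ_DR · Δt = 190.6 × 3600 = 6.86 × 10^5 L.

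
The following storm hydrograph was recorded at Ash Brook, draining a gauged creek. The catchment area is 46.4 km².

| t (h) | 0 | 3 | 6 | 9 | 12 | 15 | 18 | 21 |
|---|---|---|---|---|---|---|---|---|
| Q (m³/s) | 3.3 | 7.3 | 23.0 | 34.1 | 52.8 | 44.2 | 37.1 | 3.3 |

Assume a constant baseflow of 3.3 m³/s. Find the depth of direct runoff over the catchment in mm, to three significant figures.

Direct runoff: 0.0, 4.0, 19.7, 30.8, 49.5, 40.9, 33.8, 0.0 m³/s; ΣQ_DR = 178.7 m³/s.
V = ΣQ_DR · Δt = 178.7 × 10800 s = 1.930 × 10^6 m³.
Over A = 46.4 km², depth = V / A = 41.6 mm.

d ≈ 41.6 mm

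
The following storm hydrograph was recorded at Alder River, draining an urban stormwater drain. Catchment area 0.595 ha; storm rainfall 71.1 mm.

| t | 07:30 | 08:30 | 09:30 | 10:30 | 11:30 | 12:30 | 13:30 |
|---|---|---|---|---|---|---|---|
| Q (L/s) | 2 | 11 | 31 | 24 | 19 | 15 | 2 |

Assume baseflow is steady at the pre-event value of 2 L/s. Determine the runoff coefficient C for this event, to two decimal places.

C ≈ 0.77

ΣQ_DR = 90.00 L/s; V = ΣQ_DR·Δt = 3.240 × 10^5 L.
Runoff depth d = V / A = 54.45 mm.
C = d / P = 54.45 / 71.1 = 0.77.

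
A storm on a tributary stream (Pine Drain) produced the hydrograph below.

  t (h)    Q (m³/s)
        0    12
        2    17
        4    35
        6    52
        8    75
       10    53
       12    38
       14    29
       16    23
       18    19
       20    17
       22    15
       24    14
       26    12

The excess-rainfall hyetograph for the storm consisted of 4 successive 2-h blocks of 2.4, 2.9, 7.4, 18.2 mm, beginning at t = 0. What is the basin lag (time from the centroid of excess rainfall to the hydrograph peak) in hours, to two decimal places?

Centroid of excess rainfall: t_c = Σ P_i·t̄_i / ΣP_i = 5.6796 h (block centres at 1, 3, 5, 7 h).
Hydrograph peak occurs at t = 8 h, so basin lag t_L = 8 − 5.6796 = 2.32 h.

t_L ≈ 2.32 h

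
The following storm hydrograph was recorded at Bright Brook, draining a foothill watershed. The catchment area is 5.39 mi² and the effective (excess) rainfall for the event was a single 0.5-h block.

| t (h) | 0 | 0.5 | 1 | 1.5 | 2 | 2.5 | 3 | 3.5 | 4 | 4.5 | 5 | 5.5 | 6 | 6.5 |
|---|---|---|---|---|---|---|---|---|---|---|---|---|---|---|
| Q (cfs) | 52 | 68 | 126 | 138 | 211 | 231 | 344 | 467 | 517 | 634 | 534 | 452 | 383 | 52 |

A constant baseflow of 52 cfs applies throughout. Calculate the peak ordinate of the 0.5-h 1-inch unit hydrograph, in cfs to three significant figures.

U_p ≈ 1160 cfs

Direct runoff: 0.0, 16.0, 74.0, 86.0, 159.0, 179.0, 292.0, 415.0, 465.0, 582.0, 482.0, 400.0, 331.0, 0.0 cfs; ΣQ_DR = 3481 cfs, peak = 582.0 cfs.
Runoff depth d = ΣQ_DR·Δt / A = 3481 × 1800 / (5.39 mi²) = 0.5004 in.
The 1-inch UH is the DRH scaled by (1 in)/d, so U_p = 582.0 × 1/0.5004 = 1160 cfs.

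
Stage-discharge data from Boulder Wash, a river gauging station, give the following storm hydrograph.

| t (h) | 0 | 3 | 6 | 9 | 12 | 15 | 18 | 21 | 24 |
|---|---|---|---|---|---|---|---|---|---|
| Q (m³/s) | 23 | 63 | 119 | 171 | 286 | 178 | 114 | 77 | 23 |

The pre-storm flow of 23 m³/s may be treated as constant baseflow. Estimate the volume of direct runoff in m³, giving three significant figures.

Direct-runoff ordinates (Q − Q_b): 0.0, 40.0, 96.0, 148.0, 263.0, 155.0, 91.0, 54.0, 0.0 m³/s.
ΣQ_DR = 847.0 m³/s.
With Δt = 3 h = 10800 s, V = ΣQ_DR · Δt = 847.0 × 10800 = 9.15 × 10^6 m³.

V ≈ 9.15 × 10^6 m³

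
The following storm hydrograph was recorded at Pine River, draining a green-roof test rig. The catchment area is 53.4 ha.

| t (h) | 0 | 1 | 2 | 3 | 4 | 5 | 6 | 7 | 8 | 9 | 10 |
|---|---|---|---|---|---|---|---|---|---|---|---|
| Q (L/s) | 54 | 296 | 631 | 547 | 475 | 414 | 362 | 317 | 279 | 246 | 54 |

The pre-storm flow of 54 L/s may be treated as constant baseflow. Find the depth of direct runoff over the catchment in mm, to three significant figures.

d ≈ 20.8 mm

Direct runoff: 0.0, 242.0, 577.0, 493.0, 421.0, 360.0, 308.0, 263.0, 225.0, 192.0, 0.0 L/s; ΣQ_DR = 3081 L/s.
V = ΣQ_DR · Δt = 3081 × 3600 s = 1.109 × 10^7 L.
Over A = 53.4 ha, depth = V / A = 20.8 mm.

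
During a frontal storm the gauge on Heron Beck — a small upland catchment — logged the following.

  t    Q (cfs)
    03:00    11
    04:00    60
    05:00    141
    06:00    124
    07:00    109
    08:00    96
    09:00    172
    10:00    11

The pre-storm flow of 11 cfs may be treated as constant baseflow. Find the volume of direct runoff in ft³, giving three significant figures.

Direct-runoff ordinates (Q − Q_b): 0.0, 49.0, 130.0, 113.0, 98.0, 85.0, 161.0, 0.0 cfs.
ΣQ_DR = 636.0 cfs.
With Δt = 1 h = 3600 s, V = ΣQ_DR · Δt = 636.0 × 3600 = 2.29 × 10^6 ft³.

V ≈ 2.29 × 10^6 ft³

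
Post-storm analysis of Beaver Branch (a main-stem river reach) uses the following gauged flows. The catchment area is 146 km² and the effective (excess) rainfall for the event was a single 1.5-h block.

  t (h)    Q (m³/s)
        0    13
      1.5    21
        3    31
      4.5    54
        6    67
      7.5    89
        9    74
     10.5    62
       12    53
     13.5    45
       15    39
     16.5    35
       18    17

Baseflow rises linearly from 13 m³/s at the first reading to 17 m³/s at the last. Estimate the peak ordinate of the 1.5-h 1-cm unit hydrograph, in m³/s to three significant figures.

Direct runoff: 0.00, 7.67, 17.33, 40.00, 52.67, 74.33, 59.00, 46.67, 37.33, 29.00, 22.67, 18.33, 0.00 m³/s; ΣQ_DR = 405.0 m³/s, peak = 74.33 m³/s.
Runoff depth d = ΣQ_DR·Δt / A = 405.0 × 5400 / (146 km²) = 14.98 mm.
The 1-cm UH is the DRH scaled by (10 mm)/d, so U_p = 74.33 × 10/14.98 = 49.6 m³/s.

U_p ≈ 49.6 m³/s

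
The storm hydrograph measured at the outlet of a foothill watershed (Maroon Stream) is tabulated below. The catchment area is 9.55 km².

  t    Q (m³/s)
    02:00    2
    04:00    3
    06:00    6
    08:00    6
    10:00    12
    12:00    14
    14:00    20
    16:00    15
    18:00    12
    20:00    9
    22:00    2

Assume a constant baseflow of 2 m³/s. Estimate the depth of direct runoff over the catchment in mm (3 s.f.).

d ≈ 59.6 mm

Direct runoff: 0.0, 1.0, 4.0, 4.0, 10.0, 12.0, 18.0, 13.0, 10.0, 7.0, 0.0 m³/s; ΣQ_DR = 79.00 m³/s.
V = ΣQ_DR · Δt = 79.00 × 7200 s = 5.688 × 10^5 m³.
Over A = 9.55 km², depth = V / A = 59.6 mm.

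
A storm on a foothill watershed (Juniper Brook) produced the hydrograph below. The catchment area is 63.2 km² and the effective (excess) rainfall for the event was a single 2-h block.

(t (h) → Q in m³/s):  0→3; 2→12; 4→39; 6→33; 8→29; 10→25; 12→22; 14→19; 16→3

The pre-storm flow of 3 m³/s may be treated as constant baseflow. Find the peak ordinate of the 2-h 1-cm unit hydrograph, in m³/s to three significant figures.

Direct runoff: 0.0, 9.0, 36.0, 30.0, 26.0, 22.0, 19.0, 16.0, 0.0 m³/s; ΣQ_DR = 158.0 m³/s, peak = 36.0 m³/s.
Runoff depth d = ΣQ_DR·Δt / A = 158.0 × 7200 / (63.2 km²) = 18.00 mm.
The 1-cm UH is the DRH scaled by (10 mm)/d, so U_p = 36.0 × 10/18.00 = 20.0 m³/s.

U_p ≈ 20.0 m³/s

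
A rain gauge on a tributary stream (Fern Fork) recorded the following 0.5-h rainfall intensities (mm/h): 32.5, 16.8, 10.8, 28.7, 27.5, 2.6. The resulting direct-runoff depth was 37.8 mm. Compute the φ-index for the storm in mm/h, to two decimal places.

Only the 5 blocks with intensity above φ contribute runoff: 32.5, 16.8, 10.8, 28.7, 27.5 mm/h.
Σ(I−φ)·Δt = d  ⇒  (32.5+16.8+10.8+28.7+27.5 − 5φ)·0.5 = 37.8
φ = (116.3 − 37.8/0.5) / 5 = 8.14 mm/h.

φ ≈ 8.14 mm/h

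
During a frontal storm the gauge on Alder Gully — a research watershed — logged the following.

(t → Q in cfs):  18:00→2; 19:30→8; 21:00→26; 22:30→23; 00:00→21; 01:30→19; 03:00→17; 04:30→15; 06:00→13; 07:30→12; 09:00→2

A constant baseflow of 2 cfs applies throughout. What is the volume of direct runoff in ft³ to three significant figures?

V ≈ 7.34 × 10^5 ft³

Direct-runoff ordinates (Q − Q_b): 0.0, 6.0, 24.0, 21.0, 19.0, 17.0, 15.0, 13.0, 11.0, 10.0, 0.0 cfs.
ΣQ_DR = 136.0 cfs.
With Δt = 1.5 h = 5400 s, V = ΣQ_DR · Δt = 136.0 × 5400 = 7.34 × 10^5 ft³.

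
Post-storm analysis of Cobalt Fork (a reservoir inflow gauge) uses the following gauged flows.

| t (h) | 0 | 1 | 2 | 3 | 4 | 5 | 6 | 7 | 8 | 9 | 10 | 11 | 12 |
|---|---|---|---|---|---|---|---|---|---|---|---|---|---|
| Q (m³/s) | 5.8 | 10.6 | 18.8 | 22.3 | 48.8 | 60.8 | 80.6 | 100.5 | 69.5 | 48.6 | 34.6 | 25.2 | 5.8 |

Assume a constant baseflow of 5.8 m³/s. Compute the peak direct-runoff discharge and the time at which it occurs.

Subtracting baseflow gives direct-runoff ordinates: 0.0, 4.8, 13.0, 16.5, 43.0, 55.0, 74.8, 94.7, 63.7, 42.8, 28.8, 19.4, 0.0 m³/s.
The maximum is 94.7 m³/s, occurring at the reading for t = 7 h.

Q_p = 94.7 m³/s at t = 7 h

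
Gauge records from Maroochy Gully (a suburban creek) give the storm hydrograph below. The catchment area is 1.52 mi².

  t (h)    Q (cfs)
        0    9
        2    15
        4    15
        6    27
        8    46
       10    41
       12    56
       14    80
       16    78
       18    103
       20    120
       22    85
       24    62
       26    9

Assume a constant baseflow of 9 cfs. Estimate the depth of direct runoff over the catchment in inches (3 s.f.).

Direct runoff: 0.0, 6.0, 6.0, 18.0, 37.0, 32.0, 47.0, 71.0, 69.0, 94.0, 111.0, 76.0, 53.0, 0.0 cfs; ΣQ_DR = 620.0 cfs.
V = ΣQ_DR · Δt = 620.0 × 7200 s = 4.464 × 10^6 ft³.
Over A = 1.52 mi², depth = V / A = 1.26 in.

d ≈ 1.26 in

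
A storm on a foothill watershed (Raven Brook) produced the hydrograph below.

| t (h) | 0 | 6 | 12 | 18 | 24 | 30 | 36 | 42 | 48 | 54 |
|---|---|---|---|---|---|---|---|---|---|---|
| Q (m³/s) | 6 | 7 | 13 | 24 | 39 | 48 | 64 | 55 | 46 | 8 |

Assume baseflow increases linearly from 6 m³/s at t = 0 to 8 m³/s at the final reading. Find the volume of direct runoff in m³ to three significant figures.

V ≈ 5.18 × 10^6 m³

Direct-runoff ordinates (Q − Q_b): 0.00, 0.78, 6.56, 17.33, 32.11, 40.89, 56.67, 47.44, 38.22, 0.00 m³/s.
ΣQ_DR = 240.0 m³/s.
With Δt = 6 h = 21600 s, V = ΣQ_DR · Δt = 240.0 × 21600 = 5.18 × 10^6 m³.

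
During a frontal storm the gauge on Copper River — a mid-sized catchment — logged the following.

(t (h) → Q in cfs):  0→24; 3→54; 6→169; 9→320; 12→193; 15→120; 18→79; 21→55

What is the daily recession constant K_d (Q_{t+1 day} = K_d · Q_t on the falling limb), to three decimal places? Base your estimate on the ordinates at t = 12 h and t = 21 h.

K_d ≈ 0.035

Between t = 12 h and t = 21 h the flow falls from 193 to 55 cfs over 3×3 h = 9 h.
Per-interval ratio K = (55/193)^(1/3) = 0.6581; K_d = K^(24/3) = 0.035.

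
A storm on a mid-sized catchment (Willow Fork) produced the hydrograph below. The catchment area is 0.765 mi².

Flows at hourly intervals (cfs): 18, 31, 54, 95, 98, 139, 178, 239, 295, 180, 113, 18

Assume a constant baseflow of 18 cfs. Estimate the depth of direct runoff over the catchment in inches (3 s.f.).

d ≈ 2.52 in

Direct runoff: 0.0, 13.0, 36.0, 77.0, 80.0, 121.0, 160.0, 221.0, 277.0, 162.0, 95.0, 0.0 cfs; ΣQ_DR = 1242 cfs.
V = ΣQ_DR · Δt = 1242 × 3600 s = 4.471 × 10^6 ft³.
Over A = 0.765 mi², depth = V / A = 2.52 in.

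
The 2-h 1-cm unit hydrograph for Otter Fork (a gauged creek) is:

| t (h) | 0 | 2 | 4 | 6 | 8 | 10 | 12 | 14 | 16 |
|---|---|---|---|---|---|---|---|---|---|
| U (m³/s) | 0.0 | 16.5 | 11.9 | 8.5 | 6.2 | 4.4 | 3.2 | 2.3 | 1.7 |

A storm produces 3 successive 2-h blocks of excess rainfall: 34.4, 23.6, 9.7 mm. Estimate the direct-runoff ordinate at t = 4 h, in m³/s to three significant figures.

By discrete convolution, Q_j = Σ (P_i / 10 mm) · U_{j−i}.
At t = 4 h (j=2): Q = (34.4/10)·11.9 + (23.6/10)·16.5 + (9.7/10)·0.0 = 79.9 m³/s.

Q ≈ 79.9 m³/s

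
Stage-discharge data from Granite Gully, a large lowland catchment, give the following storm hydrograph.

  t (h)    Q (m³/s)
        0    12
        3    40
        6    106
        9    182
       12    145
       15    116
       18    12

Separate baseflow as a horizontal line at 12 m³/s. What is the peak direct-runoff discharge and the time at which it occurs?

Subtracting baseflow gives direct-runoff ordinates: 0.0, 28.0, 94.0, 170.0, 133.0, 104.0, 0.0 m³/s.
The maximum is 170.0 m³/s, occurring at the reading for t = 9 h.

Q_p = 170.0 m³/s at t = 9 h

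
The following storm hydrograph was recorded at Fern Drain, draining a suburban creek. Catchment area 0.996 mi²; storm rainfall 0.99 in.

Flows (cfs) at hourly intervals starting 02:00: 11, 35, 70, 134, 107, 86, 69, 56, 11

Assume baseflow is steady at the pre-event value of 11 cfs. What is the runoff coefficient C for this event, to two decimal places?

ΣQ_DR = 480.0 cfs; V = ΣQ_DR·Δt = 1.728 × 10^6 ft³.
Runoff depth d = V / A = 0.7468 in.
C = d / P = 0.7468 / 0.99 = 0.75.

C ≈ 0.75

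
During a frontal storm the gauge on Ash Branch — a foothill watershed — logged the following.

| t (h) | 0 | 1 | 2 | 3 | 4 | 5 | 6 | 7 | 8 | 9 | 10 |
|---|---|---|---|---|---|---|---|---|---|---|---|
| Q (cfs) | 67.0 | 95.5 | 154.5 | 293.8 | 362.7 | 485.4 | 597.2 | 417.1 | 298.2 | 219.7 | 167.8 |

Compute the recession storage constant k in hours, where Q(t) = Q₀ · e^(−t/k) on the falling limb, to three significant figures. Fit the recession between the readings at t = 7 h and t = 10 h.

On the falling limb, Q drops from 417.1 to 167.8 cfs between t = 7 h and t = 10 h (Δt = 3 h).
k = −Δt / ln(Q₂/Q₁) = −3 / ln(167.8/417.1) = 3.29 h.

k ≈ 3.29 h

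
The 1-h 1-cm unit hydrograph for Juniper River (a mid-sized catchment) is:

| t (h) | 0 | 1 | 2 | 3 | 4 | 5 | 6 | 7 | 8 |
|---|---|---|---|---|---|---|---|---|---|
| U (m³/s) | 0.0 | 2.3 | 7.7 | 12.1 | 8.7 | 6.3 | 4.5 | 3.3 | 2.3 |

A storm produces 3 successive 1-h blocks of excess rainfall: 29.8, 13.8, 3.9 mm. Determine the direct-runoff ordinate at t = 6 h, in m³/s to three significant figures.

By discrete convolution, Q_j = Σ (P_i / 10 mm) · U_{j−i}.
At t = 6 h (j=6): Q = (29.8/10)·4.5 + (13.8/10)·6.3 + (3.9/10)·8.7 = 25.5 m³/s.

Q ≈ 25.5 m³/s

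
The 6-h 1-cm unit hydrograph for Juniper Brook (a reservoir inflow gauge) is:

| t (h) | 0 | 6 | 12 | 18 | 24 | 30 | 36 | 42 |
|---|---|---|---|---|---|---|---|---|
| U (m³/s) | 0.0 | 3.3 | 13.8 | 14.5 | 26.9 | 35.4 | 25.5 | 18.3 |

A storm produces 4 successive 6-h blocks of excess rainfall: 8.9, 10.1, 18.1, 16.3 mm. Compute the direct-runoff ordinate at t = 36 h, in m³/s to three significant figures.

By discrete convolution, Q_j = Σ (P_i / 10 mm) · U_{j−i}.
At t = 36 h (j=6): Q = (8.9/10)·25.5 + (10.1/10)·35.4 + (18.1/10)·26.9 + (16.3/10)·14.5 = 131 m³/s.

Q ≈ 131 m³/s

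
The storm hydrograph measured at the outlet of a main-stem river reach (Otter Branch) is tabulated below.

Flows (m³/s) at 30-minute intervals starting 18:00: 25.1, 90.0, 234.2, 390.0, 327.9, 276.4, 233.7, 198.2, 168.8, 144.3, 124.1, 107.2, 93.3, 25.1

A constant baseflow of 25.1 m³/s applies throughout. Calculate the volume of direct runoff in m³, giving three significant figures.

Direct-runoff ordinates (Q − Q_b): 0.0, 64.9, 209.1, 364.9, 302.8, 251.3, 208.6, 173.1, 143.7, 119.2, 99.0, 82.1, 68.2, 0.0 m³/s.
ΣQ_DR = 2087 m³/s.
With Δt = 0.5 h = 1800 s, V = ΣQ_DR · Δt = 2087 × 1800 = 3.76 × 10^6 m³.

V ≈ 3.76 × 10^6 m³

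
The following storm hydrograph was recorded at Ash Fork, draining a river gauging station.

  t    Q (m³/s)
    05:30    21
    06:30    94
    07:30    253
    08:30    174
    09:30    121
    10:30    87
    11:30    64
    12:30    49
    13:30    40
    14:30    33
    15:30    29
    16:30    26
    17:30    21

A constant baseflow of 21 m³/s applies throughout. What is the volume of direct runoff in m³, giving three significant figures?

V ≈ 2.66 × 10^6 m³

Direct-runoff ordinates (Q − Q_b): 0.0, 73.0, 232.0, 153.0, 100.0, 66.0, 43.0, 28.0, 19.0, 12.0, 8.0, 5.0, 0.0 m³/s.
ΣQ_DR = 739.0 m³/s.
With Δt = 1 h = 3600 s, V = ΣQ_DR · Δt = 739.0 × 3600 = 2.66 × 10^6 m³.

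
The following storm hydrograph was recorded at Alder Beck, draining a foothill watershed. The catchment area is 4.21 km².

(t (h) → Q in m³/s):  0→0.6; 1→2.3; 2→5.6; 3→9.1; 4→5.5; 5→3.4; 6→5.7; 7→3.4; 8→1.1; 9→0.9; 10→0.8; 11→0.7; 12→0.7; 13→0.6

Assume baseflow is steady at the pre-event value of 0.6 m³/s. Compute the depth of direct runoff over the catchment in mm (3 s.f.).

d ≈ 27.4 mm

Direct runoff: 0.0, 1.7, 5.0, 8.5, 4.9, 2.8, 5.1, 2.8, 0.5, 0.3, 0.2, 0.1, 0.1, 0.0 m³/s; ΣQ_DR = 32.00 m³/s.
V = ΣQ_DR · Δt = 32.00 × 3600 s = 1.152 × 10^5 m³.
Over A = 4.21 km², depth = V / A = 27.4 mm.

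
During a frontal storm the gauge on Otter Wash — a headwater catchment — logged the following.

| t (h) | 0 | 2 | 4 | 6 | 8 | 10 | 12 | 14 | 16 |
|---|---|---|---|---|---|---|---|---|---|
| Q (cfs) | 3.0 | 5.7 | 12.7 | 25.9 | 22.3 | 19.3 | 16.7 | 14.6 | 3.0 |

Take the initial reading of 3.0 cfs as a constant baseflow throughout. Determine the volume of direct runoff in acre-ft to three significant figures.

Direct-runoff ordinates (Q − Q_b): 0.0, 2.7, 9.7, 22.9, 19.3, 16.3, 13.7, 11.6, 0.0 cfs.
ΣQ_DR = 96.20 cfs.
With Δt = 2 h = 7200 s, V = ΣQ_DR · Δt = 96.20 × 7200 = 6.93 × 10^5 ft³ = 15.9 acre-ft.

V ≈ 15.9 acre-ft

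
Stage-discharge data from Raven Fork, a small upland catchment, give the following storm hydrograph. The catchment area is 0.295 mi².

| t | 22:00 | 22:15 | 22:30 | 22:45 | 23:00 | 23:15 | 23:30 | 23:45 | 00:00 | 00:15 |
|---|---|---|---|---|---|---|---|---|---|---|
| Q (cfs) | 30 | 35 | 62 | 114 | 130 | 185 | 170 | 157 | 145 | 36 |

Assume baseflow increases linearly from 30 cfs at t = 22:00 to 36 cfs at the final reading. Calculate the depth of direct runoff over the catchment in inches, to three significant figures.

Direct runoff: 0.00, 4.33, 30.67, 82.00, 97.33, 151.67, 136.00, 122.33, 109.67, 0.00 cfs; ΣQ_DR = 734.0 cfs.
V = ΣQ_DR · Δt = 734.0 × 900 s = 6.606 × 10^5 ft³.
Over A = 0.295 mi², depth = V / A = 0.964 in.

d ≈ 0.964 in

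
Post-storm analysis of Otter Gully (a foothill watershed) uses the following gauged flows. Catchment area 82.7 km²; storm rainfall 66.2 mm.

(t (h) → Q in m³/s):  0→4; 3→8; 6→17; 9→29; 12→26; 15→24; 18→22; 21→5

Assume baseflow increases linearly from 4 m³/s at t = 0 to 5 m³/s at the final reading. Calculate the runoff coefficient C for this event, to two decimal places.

C ≈ 0.20

ΣQ_DR = 99.00 m³/s; V = ΣQ_DR·Δt = 1.069 × 10^6 m³.
Runoff depth d = V / A = 12.93 mm.
C = d / P = 12.93 / 66.2 = 0.20.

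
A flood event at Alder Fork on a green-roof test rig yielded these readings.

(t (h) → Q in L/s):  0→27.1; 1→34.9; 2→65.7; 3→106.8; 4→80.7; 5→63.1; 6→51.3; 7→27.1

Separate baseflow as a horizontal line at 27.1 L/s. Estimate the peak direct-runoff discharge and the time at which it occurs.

Subtracting baseflow gives direct-runoff ordinates: 0.0, 7.8, 38.6, 79.7, 53.6, 36.0, 24.2, 0.0 L/s.
The maximum is 79.7 L/s, occurring at the reading for t = 3 h.

Q_p = 79.7 L/s at t = 3 h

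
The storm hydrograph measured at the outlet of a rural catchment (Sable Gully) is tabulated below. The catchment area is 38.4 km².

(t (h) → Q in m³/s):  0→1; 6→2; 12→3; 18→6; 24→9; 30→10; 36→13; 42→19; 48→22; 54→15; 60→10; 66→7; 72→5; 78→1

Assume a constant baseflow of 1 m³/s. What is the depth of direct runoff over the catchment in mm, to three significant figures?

d ≈ 61.3 mm

Direct runoff: 0.0, 1.0, 2.0, 5.0, 8.0, 9.0, 12.0, 18.0, 21.0, 14.0, 9.0, 6.0, 4.0, 0.0 m³/s; ΣQ_DR = 109.0 m³/s.
V = ΣQ_DR · Δt = 109.0 × 21600 s = 2.354 × 10^6 m³.
Over A = 38.4 km², depth = V / A = 61.3 mm.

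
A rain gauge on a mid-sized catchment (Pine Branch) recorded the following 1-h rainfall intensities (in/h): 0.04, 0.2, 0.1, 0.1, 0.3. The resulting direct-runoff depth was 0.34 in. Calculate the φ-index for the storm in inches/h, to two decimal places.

φ ≈ 0.09 in/h

Only the 4 blocks with intensity above φ contribute runoff: 0.2, 0.1, 0.1, 0.3 in/h.
Σ(I−φ)·Δt = d  ⇒  (0.2+0.1+0.1+0.3 − 4φ)·1 = 0.34
φ = (0.7000 − 0.34/1) / 4 = 0.09 in/h.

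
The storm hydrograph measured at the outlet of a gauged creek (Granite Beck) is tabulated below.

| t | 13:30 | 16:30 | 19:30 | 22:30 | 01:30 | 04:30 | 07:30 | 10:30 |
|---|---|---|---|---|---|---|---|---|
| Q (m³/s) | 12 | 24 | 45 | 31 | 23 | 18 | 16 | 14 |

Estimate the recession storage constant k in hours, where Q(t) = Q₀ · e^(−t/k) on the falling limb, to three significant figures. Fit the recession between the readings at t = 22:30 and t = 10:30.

On the falling limb, Q drops from 31 to 14 m³/s between t = 22:30 and t = 10:30 (Δt = 12 h).
k = −Δt / ln(Q₂/Q₁) = −12 / ln(14/31) = 15.1 h.

k ≈ 15.1 h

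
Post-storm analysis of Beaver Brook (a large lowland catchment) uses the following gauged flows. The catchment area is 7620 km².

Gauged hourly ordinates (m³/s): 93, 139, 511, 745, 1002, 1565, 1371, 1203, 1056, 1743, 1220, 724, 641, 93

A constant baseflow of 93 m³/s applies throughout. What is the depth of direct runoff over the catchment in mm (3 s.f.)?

Direct runoff: 0.0, 46.0, 418.0, 652.0, 909.0, 1472.0, 1278.0, 1110.0, 963.0, 1650.0, 1127.0, 631.0, 548.0, 0.0 m³/s; ΣQ_DR = 10800 m³/s.
V = ΣQ_DR · Δt = 10800 × 3600 s = 3.889 × 10^7 m³.
Over A = 7620 km², depth = V / A = 5.10 mm.

d ≈ 5.10 mm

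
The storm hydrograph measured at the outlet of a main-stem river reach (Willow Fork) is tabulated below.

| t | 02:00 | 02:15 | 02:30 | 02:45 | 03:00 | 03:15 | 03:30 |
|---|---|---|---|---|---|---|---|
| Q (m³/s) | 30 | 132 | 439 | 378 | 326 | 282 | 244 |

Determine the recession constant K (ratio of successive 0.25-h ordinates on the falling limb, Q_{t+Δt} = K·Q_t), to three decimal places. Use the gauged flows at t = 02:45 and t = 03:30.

K ≈ 0.864

Using the recession-limb readings at t = 02:45 and t = 03:30: Q falls from 378 to 244 m³/s over 3 intervals.
K = (Q₂/Q₁)^(1/3) = (244/378)^(1/3) = 0.864.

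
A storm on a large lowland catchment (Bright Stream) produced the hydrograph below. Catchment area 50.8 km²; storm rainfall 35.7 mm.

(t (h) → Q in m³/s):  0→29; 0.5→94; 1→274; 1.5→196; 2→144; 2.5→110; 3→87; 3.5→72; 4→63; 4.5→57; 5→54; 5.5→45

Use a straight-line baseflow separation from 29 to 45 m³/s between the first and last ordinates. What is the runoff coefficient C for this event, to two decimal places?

C ≈ 0.78

ΣQ_DR = 781.0 m³/s; V = ΣQ_DR·Δt = 1.406 × 10^6 m³.
Runoff depth d = V / A = 27.67 mm.
C = d / P = 27.67 / 35.7 = 0.78.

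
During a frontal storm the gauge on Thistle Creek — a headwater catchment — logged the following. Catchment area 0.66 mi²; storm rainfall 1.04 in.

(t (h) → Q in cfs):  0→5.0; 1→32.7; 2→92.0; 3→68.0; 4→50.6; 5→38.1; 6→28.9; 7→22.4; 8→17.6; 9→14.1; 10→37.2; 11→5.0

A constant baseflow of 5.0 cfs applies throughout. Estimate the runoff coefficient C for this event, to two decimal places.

ΣQ_DR = 351.6 cfs; V = ΣQ_DR·Δt = 1.266 × 10^6 ft³.
Runoff depth d = V / A = 0.8255 in.
C = d / P = 0.8255 / 1.04 = 0.79.

C ≈ 0.79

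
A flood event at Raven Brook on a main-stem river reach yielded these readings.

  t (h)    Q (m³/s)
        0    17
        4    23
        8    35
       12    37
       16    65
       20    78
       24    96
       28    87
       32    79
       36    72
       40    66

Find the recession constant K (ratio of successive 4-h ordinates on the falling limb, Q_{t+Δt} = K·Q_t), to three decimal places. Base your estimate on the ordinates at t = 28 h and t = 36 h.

Using the recession-limb readings at t = 28 h and t = 36 h: Q falls from 87 to 72 m³/s over 2 intervals.
K = (Q₂/Q₁)^(1/2) = (72/87)^(1/2) = 0.910.

K ≈ 0.910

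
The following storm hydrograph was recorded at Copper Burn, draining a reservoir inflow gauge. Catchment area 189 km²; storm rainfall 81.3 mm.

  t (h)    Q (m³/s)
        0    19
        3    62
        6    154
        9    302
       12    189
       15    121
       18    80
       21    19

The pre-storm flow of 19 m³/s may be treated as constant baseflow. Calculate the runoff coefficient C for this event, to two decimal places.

ΣQ_DR = 794.0 m³/s; V = ΣQ_DR·Δt = 8.575 × 10^6 m³.
Runoff depth d = V / A = 45.37 mm.
C = d / P = 45.37 / 81.3 = 0.56.

C ≈ 0.56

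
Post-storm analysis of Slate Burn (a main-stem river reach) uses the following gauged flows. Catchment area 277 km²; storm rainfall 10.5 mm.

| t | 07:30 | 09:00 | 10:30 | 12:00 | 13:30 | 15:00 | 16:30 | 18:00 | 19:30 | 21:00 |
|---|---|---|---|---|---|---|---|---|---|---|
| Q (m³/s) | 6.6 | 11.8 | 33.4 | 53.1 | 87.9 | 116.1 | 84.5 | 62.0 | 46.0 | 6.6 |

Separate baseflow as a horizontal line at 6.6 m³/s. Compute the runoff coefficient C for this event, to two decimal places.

C ≈ 0.82

ΣQ_DR = 442.0 m³/s; V = ΣQ_DR·Δt = 2.387 × 10^6 m³.
Runoff depth d = V / A = 8.617 mm.
C = d / P = 8.617 / 10.5 = 0.82.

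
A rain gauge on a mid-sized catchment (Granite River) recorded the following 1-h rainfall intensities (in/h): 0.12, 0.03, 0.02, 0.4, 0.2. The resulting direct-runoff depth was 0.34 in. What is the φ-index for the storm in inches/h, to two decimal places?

φ ≈ 0.13 in/h

Only the 2 blocks with intensity above φ contribute runoff: 0.4, 0.2 in/h.
Σ(I−φ)·Δt = d  ⇒  (0.4+0.2 − 2φ)·1 = 0.34
φ = (0.6000 − 0.34/1) / 2 = 0.13 in/h.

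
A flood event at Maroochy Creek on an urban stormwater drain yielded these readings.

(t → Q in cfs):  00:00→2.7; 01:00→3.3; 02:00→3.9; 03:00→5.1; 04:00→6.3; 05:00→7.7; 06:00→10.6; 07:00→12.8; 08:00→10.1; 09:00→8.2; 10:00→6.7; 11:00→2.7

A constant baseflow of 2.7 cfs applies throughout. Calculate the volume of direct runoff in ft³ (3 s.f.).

V ≈ 1.72 × 10^5 ft³

Direct-runoff ordinates (Q − Q_b): 0.0, 0.6, 1.2, 2.4, 3.6, 5.0, 7.9, 10.1, 7.4, 5.5, 4.0, 0.0 cfs.
ΣQ_DR = 47.70 cfs.
With Δt = 1 h = 3600 s, V = ΣQ_DR · Δt = 47.70 × 3600 = 1.72 × 10^5 ft³.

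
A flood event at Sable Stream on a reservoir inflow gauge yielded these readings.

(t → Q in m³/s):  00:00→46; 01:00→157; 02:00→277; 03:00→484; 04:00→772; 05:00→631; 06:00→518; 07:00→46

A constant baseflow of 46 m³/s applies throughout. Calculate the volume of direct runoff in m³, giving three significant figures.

Direct-runoff ordinates (Q − Q_b): 0.0, 111.0, 231.0, 438.0, 726.0, 585.0, 472.0, 0.0 m³/s.
ΣQ_DR = 2563 m³/s.
With Δt = 1 h = 3600 s, V = ΣQ_DR · Δt = 2563 × 3600 = 9.23 × 10^6 m³.

V ≈ 9.23 × 10^6 m³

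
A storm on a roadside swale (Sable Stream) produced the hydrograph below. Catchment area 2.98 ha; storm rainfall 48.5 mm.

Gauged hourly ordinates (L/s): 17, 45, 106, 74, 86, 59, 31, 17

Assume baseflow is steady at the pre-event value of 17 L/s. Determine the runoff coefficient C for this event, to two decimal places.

C ≈ 0.74

ΣQ_DR = 299.0 L/s; V = ΣQ_DR·Δt = 1.076 × 10^6 L.
Runoff depth d = V / A = 36.12 mm.
C = d / P = 36.12 / 48.5 = 0.74.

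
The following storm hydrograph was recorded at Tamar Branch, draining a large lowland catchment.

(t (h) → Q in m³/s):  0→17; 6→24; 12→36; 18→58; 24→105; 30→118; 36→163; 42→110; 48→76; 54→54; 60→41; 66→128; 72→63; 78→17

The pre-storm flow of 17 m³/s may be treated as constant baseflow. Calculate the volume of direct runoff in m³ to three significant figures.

Direct-runoff ordinates (Q − Q_b): 0.0, 7.0, 19.0, 41.0, 88.0, 101.0, 146.0, 93.0, 59.0, 37.0, 24.0, 111.0, 46.0, 0.0 m³/s.
ΣQ_DR = 772.0 m³/s.
With Δt = 6 h = 21600 s, V = ΣQ_DR · Δt = 772.0 × 21600 = 1.67 × 10^7 m³.

V ≈ 1.67 × 10^7 m³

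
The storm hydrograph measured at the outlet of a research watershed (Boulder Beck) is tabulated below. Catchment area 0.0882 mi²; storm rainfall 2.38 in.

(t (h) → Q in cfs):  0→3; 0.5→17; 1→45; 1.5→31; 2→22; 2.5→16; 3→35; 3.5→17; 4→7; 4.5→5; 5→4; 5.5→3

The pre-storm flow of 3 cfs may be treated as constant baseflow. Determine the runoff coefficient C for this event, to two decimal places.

C ≈ 0.62

ΣQ_DR = 169.0 cfs; V = ΣQ_DR·Δt = 3.042 × 10^5 ft³.
Runoff depth d = V / A = 1.485 in.
C = d / P = 1.485 / 2.38 = 0.62.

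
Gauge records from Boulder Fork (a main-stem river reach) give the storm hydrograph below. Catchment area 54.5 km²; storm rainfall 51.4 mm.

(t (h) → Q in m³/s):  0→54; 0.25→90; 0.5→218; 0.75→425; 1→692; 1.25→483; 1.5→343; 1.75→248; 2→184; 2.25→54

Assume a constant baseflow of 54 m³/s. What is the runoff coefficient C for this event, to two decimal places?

ΣQ_DR = 2251 m³/s; V = ΣQ_DR·Δt = 2.026 × 10^6 m³.
Runoff depth d = V / A = 37.17 mm.
C = d / P = 37.17 / 51.4 = 0.72.

C ≈ 0.72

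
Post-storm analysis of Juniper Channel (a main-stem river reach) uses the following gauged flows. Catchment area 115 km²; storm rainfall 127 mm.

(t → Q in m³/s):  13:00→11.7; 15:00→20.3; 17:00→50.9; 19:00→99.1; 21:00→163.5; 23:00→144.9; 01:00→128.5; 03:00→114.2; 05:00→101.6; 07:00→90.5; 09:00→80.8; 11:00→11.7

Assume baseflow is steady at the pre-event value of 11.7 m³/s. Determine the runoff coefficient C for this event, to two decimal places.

C ≈ 0.43

ΣQ_DR = 877.3 m³/s; V = ΣQ_DR·Δt = 6.317 × 10^6 m³.
Runoff depth d = V / A = 54.93 mm.
C = d / P = 54.93 / 127 = 0.43.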